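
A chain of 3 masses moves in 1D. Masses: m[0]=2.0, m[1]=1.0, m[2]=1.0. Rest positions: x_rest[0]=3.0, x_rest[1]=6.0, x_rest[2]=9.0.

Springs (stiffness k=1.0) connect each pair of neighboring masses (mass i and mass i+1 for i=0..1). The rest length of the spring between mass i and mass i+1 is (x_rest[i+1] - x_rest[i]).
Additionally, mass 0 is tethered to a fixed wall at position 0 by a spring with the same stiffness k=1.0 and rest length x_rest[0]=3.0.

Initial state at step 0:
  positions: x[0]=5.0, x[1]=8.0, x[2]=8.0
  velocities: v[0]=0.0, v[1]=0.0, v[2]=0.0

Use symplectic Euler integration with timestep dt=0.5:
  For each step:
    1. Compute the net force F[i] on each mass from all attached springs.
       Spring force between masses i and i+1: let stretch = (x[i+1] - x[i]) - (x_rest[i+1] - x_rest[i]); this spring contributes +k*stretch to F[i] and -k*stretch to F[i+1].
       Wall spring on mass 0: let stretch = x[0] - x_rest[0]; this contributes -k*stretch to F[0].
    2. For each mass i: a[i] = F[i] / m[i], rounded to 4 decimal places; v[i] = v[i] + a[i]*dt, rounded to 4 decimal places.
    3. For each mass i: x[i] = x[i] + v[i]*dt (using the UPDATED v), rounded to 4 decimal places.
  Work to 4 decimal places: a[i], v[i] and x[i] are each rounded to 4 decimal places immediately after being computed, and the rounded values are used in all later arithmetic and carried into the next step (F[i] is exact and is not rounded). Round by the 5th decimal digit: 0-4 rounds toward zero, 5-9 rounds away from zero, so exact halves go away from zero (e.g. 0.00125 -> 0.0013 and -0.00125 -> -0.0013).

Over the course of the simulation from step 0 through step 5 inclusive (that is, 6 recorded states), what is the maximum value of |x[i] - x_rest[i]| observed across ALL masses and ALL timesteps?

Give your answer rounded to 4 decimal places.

Step 0: x=[5.0000 8.0000 8.0000] v=[0.0000 0.0000 0.0000]
Step 1: x=[4.7500 7.2500 8.7500] v=[-0.5000 -1.5000 1.5000]
Step 2: x=[4.2188 6.2500 9.8750] v=[-1.0625 -2.0000 2.2500]
Step 3: x=[3.4141 5.6485 10.8438] v=[-1.6094 -1.2031 1.9375]
Step 4: x=[2.4619 5.7872 11.2638] v=[-1.9044 0.2774 0.8399]
Step 5: x=[1.6176 6.4638 11.0646] v=[-1.6886 1.3531 -0.3984]
Max displacement = 2.2638

Answer: 2.2638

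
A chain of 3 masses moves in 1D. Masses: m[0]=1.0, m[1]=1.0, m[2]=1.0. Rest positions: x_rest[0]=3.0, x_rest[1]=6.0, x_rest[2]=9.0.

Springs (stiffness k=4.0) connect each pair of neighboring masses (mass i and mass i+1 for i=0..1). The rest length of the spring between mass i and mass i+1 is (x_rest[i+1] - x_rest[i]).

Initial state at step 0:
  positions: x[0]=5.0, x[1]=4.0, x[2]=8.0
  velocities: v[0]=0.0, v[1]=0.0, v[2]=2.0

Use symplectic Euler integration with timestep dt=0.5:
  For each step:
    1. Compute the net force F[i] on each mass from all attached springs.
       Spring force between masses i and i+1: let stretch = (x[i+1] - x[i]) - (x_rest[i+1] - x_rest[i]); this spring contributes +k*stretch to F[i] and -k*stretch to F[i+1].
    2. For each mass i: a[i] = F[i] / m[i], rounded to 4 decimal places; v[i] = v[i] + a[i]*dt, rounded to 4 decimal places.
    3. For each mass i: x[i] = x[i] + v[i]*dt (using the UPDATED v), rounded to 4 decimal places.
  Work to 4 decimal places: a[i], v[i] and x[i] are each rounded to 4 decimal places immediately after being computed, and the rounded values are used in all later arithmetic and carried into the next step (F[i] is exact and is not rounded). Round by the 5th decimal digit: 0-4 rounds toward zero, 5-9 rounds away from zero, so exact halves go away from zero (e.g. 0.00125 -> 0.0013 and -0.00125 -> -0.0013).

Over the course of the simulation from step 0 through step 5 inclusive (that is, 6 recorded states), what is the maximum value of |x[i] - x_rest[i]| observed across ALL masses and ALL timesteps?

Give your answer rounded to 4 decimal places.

Step 0: x=[5.0000 4.0000 8.0000] v=[0.0000 0.0000 2.0000]
Step 1: x=[1.0000 9.0000 8.0000] v=[-8.0000 10.0000 0.0000]
Step 2: x=[2.0000 5.0000 12.0000] v=[2.0000 -8.0000 8.0000]
Step 3: x=[3.0000 5.0000 12.0000] v=[2.0000 0.0000 0.0000]
Step 4: x=[3.0000 10.0000 8.0000] v=[0.0000 10.0000 -8.0000]
Step 5: x=[7.0000 6.0000 9.0000] v=[8.0000 -8.0000 2.0000]
Max displacement = 4.0000

Answer: 4.0000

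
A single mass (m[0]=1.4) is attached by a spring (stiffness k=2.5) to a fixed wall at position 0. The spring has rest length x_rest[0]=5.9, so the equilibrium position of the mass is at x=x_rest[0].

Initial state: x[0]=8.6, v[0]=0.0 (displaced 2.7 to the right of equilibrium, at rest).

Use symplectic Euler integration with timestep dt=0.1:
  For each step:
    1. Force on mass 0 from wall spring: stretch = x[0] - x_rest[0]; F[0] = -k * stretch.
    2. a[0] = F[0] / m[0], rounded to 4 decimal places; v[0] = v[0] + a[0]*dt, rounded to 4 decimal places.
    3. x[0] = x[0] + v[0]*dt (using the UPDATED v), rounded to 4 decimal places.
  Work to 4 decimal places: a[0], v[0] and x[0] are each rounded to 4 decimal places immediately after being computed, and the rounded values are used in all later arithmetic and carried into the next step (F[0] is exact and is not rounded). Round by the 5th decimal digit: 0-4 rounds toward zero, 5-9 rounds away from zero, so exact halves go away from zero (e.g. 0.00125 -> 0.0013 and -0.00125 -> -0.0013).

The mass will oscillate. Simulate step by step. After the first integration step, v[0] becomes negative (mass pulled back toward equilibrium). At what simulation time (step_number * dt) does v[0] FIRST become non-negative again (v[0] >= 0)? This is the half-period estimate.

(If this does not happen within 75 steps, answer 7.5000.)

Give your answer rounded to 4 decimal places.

Answer: 2.4000

Derivation:
Step 0: x=[8.6000] v=[0.0000]
Step 1: x=[8.5518] v=[-0.4821]
Step 2: x=[8.4562] v=[-0.9556]
Step 3: x=[8.3150] v=[-1.4121]
Step 4: x=[8.1307] v=[-1.8434]
Step 5: x=[7.9065] v=[-2.2417]
Step 6: x=[7.6465] v=[-2.6000]
Step 7: x=[7.3553] v=[-2.9119]
Step 8: x=[7.0381] v=[-3.1718]
Step 9: x=[6.7006] v=[-3.3750]
Step 10: x=[6.3488] v=[-3.5180]
Step 11: x=[5.9890] v=[-3.5981]
Step 12: x=[5.6276] v=[-3.6140]
Step 13: x=[5.2711] v=[-3.5654]
Step 14: x=[4.9258] v=[-3.4531]
Step 15: x=[4.5979] v=[-3.2791]
Step 16: x=[4.2932] v=[-3.0466]
Step 17: x=[4.0172] v=[-2.7597]
Step 18: x=[3.7749] v=[-2.4235]
Step 19: x=[3.5705] v=[-2.0440]
Step 20: x=[3.4077] v=[-1.6280]
Step 21: x=[3.2894] v=[-1.1830]
Step 22: x=[3.2177] v=[-0.7168]
Step 23: x=[3.1939] v=[-0.2378]
Step 24: x=[3.2184] v=[0.2454]
First v>=0 after going negative at step 24, time=2.4000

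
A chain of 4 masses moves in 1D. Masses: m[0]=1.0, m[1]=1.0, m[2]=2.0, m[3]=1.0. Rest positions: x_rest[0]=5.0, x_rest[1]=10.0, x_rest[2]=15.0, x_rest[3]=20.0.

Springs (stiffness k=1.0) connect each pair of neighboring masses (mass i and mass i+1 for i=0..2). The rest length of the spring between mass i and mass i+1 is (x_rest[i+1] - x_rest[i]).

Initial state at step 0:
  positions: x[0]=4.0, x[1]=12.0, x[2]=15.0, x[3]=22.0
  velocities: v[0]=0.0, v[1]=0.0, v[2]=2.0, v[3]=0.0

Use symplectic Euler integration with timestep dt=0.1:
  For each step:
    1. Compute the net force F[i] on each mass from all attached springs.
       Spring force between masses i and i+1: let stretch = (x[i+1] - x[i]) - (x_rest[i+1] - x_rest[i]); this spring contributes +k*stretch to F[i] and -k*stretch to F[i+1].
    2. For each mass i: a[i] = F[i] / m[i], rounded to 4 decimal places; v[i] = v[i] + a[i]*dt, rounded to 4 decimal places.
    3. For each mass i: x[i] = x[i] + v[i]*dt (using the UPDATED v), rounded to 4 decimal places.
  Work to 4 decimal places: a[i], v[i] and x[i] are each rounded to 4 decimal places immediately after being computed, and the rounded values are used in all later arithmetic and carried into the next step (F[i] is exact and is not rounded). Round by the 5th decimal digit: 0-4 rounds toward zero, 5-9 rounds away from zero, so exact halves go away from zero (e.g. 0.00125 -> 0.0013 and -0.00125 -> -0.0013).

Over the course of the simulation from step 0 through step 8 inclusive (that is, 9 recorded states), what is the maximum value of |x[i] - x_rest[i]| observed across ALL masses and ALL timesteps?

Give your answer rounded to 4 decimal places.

Step 0: x=[4.0000 12.0000 15.0000 22.0000] v=[0.0000 0.0000 2.0000 0.0000]
Step 1: x=[4.0300 11.9500 15.2200 21.9800] v=[0.3000 -0.5000 2.2000 -0.2000]
Step 2: x=[4.0892 11.8535 15.4575 21.9424] v=[0.5920 -0.9650 2.3745 -0.3760]
Step 3: x=[4.1760 11.7154 15.7094 21.8900] v=[0.8684 -1.3810 2.5186 -0.5245]
Step 4: x=[4.2882 11.5419 15.9722 21.8257] v=[1.1223 -1.7355 2.6279 -0.6426]
Step 5: x=[4.4230 11.3401 16.2421 21.7529] v=[1.3477 -2.0178 2.6991 -0.7280]
Step 6: x=[4.5769 11.1182 16.5151 21.6750] v=[1.5394 -2.2193 2.7295 -0.7791]
Step 7: x=[4.7463 10.8848 16.7869 21.5955] v=[1.6935 -2.3337 2.7177 -0.7951]
Step 8: x=[4.9270 10.6491 17.0532 21.5179] v=[1.8074 -2.3573 2.6630 -0.7760]
Max displacement = 2.0532

Answer: 2.0532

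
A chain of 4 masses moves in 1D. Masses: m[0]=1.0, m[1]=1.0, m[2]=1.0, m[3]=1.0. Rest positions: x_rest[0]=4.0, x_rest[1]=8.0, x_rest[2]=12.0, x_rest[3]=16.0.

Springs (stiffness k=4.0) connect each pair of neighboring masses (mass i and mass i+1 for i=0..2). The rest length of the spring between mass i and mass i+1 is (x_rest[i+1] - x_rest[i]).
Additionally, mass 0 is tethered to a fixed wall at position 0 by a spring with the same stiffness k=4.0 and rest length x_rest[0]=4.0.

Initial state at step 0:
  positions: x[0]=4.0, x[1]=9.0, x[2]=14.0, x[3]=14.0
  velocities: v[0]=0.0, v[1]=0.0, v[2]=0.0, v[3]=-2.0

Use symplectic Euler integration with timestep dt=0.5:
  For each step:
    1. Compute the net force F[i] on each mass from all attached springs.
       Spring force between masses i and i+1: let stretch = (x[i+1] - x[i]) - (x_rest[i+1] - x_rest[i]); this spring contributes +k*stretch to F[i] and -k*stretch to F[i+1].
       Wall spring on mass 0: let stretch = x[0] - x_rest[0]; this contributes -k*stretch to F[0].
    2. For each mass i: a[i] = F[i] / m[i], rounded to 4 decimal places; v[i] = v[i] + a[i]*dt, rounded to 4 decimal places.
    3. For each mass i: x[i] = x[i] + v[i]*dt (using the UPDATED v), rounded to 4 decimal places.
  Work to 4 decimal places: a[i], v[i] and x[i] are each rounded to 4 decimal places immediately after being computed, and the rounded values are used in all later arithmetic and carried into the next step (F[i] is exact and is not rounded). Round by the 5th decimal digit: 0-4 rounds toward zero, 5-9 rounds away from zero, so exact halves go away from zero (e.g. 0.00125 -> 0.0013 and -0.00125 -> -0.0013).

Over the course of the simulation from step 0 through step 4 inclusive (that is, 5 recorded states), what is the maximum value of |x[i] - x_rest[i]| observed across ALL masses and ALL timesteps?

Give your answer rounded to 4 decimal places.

Answer: 4.0000

Derivation:
Step 0: x=[4.0000 9.0000 14.0000 14.0000] v=[0.0000 0.0000 0.0000 -2.0000]
Step 1: x=[5.0000 9.0000 9.0000 17.0000] v=[2.0000 0.0000 -10.0000 6.0000]
Step 2: x=[5.0000 5.0000 12.0000 16.0000] v=[0.0000 -8.0000 6.0000 -2.0000]
Step 3: x=[0.0000 8.0000 12.0000 15.0000] v=[-10.0000 6.0000 0.0000 -2.0000]
Step 4: x=[3.0000 7.0000 11.0000 15.0000] v=[6.0000 -2.0000 -2.0000 0.0000]
Max displacement = 4.0000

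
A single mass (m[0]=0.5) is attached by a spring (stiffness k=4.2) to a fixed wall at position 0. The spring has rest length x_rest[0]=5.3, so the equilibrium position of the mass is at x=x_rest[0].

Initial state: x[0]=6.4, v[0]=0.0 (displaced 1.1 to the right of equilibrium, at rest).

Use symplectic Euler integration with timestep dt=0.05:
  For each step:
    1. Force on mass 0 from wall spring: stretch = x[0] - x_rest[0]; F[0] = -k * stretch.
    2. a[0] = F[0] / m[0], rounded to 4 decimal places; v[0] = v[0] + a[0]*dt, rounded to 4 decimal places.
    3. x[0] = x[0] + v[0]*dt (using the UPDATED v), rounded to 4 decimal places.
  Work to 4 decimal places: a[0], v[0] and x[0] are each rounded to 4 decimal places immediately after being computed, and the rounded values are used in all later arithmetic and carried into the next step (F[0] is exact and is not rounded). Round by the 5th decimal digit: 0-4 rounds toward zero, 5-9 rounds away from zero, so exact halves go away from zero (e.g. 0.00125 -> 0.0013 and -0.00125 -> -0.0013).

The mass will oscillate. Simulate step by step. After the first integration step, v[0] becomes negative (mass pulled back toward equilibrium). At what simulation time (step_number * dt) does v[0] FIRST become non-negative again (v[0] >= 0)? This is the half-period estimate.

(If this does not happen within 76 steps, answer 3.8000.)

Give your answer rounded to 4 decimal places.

Step 0: x=[6.4000] v=[0.0000]
Step 1: x=[6.3769] v=[-0.4620]
Step 2: x=[6.3312] v=[-0.9143]
Step 3: x=[6.2638] v=[-1.3474]
Step 4: x=[6.1762] v=[-1.7522]
Step 5: x=[6.0702] v=[-2.1202]
Step 6: x=[5.9480] v=[-2.4437]
Step 7: x=[5.8122] v=[-2.7159]
Step 8: x=[5.6657] v=[-2.9310]
Step 9: x=[5.5115] v=[-3.0846]
Step 10: x=[5.3528] v=[-3.1734]
Step 11: x=[5.1930] v=[-3.1956]
Step 12: x=[5.0355] v=[-3.1507]
Step 13: x=[4.8835] v=[-3.0396]
Step 14: x=[4.7403] v=[-2.8647]
Step 15: x=[4.6088] v=[-2.6296]
Step 16: x=[4.4918] v=[-2.3393]
Step 17: x=[4.3918] v=[-1.9999]
Step 18: x=[4.3109] v=[-1.6185]
Step 19: x=[4.2507] v=[-1.2031]
Step 20: x=[4.2126] v=[-0.7624]
Step 21: x=[4.1973] v=[-0.3057]
Step 22: x=[4.2052] v=[0.1574]
First v>=0 after going negative at step 22, time=1.1000

Answer: 1.1000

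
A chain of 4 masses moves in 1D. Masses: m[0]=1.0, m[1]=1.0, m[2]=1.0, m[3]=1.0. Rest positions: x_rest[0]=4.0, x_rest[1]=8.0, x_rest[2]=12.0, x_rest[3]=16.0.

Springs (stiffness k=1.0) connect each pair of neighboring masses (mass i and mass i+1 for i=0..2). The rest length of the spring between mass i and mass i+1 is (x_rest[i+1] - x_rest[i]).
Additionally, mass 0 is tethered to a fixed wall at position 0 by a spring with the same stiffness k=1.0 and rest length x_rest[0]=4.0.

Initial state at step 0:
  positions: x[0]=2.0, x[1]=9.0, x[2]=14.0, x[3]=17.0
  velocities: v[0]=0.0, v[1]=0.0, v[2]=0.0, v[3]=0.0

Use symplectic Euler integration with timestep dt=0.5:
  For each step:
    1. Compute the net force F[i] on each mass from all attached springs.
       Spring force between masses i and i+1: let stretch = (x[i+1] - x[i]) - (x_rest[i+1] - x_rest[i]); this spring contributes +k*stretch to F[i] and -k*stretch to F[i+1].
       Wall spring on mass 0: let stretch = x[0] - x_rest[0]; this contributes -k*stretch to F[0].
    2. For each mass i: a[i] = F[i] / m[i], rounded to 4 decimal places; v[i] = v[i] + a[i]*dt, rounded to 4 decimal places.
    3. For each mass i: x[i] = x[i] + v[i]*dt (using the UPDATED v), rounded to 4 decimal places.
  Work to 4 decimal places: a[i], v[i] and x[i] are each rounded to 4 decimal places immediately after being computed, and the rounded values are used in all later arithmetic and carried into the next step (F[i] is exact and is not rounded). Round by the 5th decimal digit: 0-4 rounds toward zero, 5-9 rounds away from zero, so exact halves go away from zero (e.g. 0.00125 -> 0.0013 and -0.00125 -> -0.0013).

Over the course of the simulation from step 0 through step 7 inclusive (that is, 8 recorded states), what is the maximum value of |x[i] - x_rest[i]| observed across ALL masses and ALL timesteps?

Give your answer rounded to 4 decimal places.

Answer: 2.3087

Derivation:
Step 0: x=[2.0000 9.0000 14.0000 17.0000] v=[0.0000 0.0000 0.0000 0.0000]
Step 1: x=[3.2500 8.5000 13.5000 17.2500] v=[2.5000 -1.0000 -1.0000 0.5000]
Step 2: x=[5.0000 7.9375 12.6875 17.5625] v=[3.5000 -1.1250 -1.6250 0.6250]
Step 3: x=[6.2344 7.8281 11.9063 17.6563] v=[2.4688 -0.2188 -1.5625 0.1875]
Step 4: x=[6.3087 8.3399 11.5430 17.3126] v=[0.1485 1.0235 -0.7266 -0.6875]
Step 5: x=[5.3136 9.1447 11.8214 16.5265] v=[-1.9903 1.6095 0.5567 -1.5723]
Step 6: x=[3.9478 9.6609 12.6069 15.5641] v=[-2.7316 1.0323 1.5709 -1.9249]
Step 7: x=[3.0233 9.4853 13.3952 14.8624] v=[-1.8490 -0.3513 1.5765 -1.4035]
Max displacement = 2.3087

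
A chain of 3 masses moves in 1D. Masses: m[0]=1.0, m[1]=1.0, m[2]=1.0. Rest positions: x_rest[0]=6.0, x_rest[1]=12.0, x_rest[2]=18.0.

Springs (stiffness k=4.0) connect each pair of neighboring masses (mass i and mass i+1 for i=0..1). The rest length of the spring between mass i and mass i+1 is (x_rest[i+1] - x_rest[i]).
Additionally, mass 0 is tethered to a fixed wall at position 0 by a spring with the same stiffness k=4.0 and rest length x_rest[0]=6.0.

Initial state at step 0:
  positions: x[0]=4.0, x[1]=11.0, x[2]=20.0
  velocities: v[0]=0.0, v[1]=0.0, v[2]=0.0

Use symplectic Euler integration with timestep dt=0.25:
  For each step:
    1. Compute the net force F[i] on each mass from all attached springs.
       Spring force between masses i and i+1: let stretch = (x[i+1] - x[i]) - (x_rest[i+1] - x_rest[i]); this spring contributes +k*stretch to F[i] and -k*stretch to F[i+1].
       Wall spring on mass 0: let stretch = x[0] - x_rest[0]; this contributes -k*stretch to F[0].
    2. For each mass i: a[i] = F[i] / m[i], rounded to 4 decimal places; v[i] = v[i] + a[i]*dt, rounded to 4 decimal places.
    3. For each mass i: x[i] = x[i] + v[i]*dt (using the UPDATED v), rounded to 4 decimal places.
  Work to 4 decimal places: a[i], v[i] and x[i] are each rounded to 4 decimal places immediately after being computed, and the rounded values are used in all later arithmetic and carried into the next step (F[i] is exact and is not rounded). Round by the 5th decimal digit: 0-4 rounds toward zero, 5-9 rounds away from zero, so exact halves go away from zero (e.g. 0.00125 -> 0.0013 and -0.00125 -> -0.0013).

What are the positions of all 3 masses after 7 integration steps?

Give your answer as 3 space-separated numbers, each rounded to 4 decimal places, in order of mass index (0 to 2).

Step 0: x=[4.0000 11.0000 20.0000] v=[0.0000 0.0000 0.0000]
Step 1: x=[4.7500 11.5000 19.2500] v=[3.0000 2.0000 -3.0000]
Step 2: x=[6.0000 12.2500 18.0625] v=[5.0000 3.0000 -4.7500]
Step 3: x=[7.3125 12.8906 16.9219] v=[5.2500 2.5625 -4.5625]
Step 4: x=[8.1914 13.1445 16.2735] v=[3.5156 1.0157 -2.5938]
Step 5: x=[8.2607 12.9424 16.3428] v=[0.2773 -0.8084 0.2772]
Step 6: x=[7.4353 12.4200 17.0620] v=[-3.3017 -2.0897 2.8768]
Step 7: x=[5.9972 11.8119 18.1207] v=[-5.7523 -2.4324 4.2348]

Answer: 5.9972 11.8119 18.1207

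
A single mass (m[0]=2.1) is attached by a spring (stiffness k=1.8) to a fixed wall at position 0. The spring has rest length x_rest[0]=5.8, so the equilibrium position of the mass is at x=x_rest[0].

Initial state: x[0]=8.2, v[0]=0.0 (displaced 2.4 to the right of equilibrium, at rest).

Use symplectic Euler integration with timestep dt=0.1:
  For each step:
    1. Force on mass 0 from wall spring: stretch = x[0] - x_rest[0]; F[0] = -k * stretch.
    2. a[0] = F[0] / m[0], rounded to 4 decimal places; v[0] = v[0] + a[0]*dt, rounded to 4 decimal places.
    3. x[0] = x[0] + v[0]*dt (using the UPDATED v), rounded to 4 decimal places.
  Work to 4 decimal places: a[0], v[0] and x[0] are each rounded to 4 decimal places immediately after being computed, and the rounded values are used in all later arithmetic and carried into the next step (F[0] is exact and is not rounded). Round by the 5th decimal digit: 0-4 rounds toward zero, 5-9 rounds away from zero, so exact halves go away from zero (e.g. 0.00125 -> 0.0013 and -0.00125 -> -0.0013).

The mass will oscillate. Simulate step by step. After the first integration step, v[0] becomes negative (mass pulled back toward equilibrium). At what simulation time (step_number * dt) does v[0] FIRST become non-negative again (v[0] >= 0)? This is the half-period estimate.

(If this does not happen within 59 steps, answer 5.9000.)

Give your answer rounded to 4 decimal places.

Answer: 3.4000

Derivation:
Step 0: x=[8.2000] v=[0.0000]
Step 1: x=[8.1794] v=[-0.2057]
Step 2: x=[8.1384] v=[-0.4097]
Step 3: x=[8.0774] v=[-0.6101]
Step 4: x=[7.9969] v=[-0.8053]
Step 5: x=[7.8975] v=[-0.9936]
Step 6: x=[7.7802] v=[-1.1734]
Step 7: x=[7.6459] v=[-1.3431]
Step 8: x=[7.4958] v=[-1.5013]
Step 9: x=[7.3311] v=[-1.6467]
Step 10: x=[7.1533] v=[-1.7779]
Step 11: x=[6.9639] v=[-1.8939]
Step 12: x=[6.7645] v=[-1.9937]
Step 13: x=[6.5569] v=[-2.0764]
Step 14: x=[6.3428] v=[-2.1413]
Step 15: x=[6.1240] v=[-2.1878]
Step 16: x=[5.9024] v=[-2.2156]
Step 17: x=[5.6800] v=[-2.2244]
Step 18: x=[5.4586] v=[-2.2141]
Step 19: x=[5.2401] v=[-2.1848]
Step 20: x=[5.0264] v=[-2.1368]
Step 21: x=[4.8194] v=[-2.0705]
Step 22: x=[4.6208] v=[-1.9865]
Step 23: x=[4.4323] v=[-1.8854]
Step 24: x=[4.2555] v=[-1.7682]
Step 25: x=[4.0919] v=[-1.6358]
Step 26: x=[3.9430] v=[-1.4894]
Step 27: x=[3.8100] v=[-1.3302]
Step 28: x=[3.6940] v=[-1.1596]
Step 29: x=[3.5961] v=[-0.9791]
Step 30: x=[3.5171] v=[-0.7902]
Step 31: x=[3.4577] v=[-0.5945]
Step 32: x=[3.4183] v=[-0.3937]
Step 33: x=[3.3993] v=[-0.1896]
Step 34: x=[3.4009] v=[0.0162]
First v>=0 after going negative at step 34, time=3.4000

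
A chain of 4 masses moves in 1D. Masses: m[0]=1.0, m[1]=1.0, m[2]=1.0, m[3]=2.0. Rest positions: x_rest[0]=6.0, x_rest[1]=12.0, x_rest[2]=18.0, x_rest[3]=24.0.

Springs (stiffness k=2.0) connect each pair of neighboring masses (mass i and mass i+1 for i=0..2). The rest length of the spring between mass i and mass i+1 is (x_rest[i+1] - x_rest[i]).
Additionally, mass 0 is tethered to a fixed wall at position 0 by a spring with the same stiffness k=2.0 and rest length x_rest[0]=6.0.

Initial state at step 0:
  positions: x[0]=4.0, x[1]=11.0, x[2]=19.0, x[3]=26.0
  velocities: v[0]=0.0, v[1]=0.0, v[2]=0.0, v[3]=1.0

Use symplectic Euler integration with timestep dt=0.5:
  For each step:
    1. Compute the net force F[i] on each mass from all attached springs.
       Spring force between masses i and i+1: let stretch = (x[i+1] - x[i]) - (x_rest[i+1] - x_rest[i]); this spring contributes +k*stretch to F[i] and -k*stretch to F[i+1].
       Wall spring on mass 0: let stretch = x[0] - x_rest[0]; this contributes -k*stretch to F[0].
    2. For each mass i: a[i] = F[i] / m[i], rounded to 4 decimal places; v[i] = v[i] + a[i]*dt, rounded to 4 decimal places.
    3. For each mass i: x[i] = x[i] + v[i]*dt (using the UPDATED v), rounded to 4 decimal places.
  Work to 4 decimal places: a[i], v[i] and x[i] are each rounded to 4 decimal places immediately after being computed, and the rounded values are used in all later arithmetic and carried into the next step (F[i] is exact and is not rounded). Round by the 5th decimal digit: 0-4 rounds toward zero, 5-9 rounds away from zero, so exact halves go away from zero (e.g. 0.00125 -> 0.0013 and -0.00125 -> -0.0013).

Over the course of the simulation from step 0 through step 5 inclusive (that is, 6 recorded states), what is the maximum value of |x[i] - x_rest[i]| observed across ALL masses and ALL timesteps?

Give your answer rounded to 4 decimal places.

Answer: 3.1134

Derivation:
Step 0: x=[4.0000 11.0000 19.0000 26.0000] v=[0.0000 0.0000 0.0000 1.0000]
Step 1: x=[5.5000 11.5000 18.5000 26.2500] v=[3.0000 1.0000 -1.0000 0.5000]
Step 2: x=[7.2500 12.5000 18.3750 26.0625] v=[3.5000 2.0000 -0.2500 -0.3750]
Step 3: x=[8.0000 13.8125 19.1563 25.4531] v=[1.5000 2.6250 1.5625 -1.2188]
Step 4: x=[7.6563 14.8907 20.4141 24.7695] v=[-0.6875 2.1563 2.5155 -1.3672]
Step 5: x=[7.1016 15.1134 21.0879 24.4971] v=[-1.1094 0.4453 1.3475 -0.5449]
Max displacement = 3.1134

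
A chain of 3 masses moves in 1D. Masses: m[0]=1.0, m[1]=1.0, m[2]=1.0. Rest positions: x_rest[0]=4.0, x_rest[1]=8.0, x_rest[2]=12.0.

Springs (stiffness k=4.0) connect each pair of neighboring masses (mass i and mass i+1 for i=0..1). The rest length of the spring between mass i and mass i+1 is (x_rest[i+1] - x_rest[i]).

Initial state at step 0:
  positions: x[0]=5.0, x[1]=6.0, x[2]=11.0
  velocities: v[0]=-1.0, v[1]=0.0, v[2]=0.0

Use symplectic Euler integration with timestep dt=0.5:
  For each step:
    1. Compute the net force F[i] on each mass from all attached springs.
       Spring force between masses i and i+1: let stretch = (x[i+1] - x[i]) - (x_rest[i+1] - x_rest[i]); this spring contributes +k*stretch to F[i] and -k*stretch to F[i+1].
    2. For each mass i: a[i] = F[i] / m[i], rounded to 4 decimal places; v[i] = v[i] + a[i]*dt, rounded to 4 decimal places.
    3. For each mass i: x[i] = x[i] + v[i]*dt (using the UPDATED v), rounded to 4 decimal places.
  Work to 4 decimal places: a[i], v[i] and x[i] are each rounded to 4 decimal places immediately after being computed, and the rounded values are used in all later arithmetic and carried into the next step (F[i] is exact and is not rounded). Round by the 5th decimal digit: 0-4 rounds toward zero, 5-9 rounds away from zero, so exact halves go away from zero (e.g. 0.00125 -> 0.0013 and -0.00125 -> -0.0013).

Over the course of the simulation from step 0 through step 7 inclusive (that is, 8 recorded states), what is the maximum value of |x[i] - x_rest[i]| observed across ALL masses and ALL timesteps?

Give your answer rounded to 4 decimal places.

Step 0: x=[5.0000 6.0000 11.0000] v=[-1.0000 0.0000 0.0000]
Step 1: x=[1.5000 10.0000 10.0000] v=[-7.0000 8.0000 -2.0000]
Step 2: x=[2.5000 5.5000 13.0000] v=[2.0000 -9.0000 6.0000]
Step 3: x=[2.5000 5.5000 12.5000] v=[0.0000 0.0000 -1.0000]
Step 4: x=[1.5000 9.5000 9.0000] v=[-2.0000 8.0000 -7.0000]
Step 5: x=[4.5000 5.0000 10.0000] v=[6.0000 -9.0000 2.0000]
Step 6: x=[4.0000 5.0000 10.0000] v=[-1.0000 0.0000 0.0000]
Step 7: x=[0.5000 9.0000 9.0000] v=[-7.0000 8.0000 -2.0000]
Max displacement = 3.5000

Answer: 3.5000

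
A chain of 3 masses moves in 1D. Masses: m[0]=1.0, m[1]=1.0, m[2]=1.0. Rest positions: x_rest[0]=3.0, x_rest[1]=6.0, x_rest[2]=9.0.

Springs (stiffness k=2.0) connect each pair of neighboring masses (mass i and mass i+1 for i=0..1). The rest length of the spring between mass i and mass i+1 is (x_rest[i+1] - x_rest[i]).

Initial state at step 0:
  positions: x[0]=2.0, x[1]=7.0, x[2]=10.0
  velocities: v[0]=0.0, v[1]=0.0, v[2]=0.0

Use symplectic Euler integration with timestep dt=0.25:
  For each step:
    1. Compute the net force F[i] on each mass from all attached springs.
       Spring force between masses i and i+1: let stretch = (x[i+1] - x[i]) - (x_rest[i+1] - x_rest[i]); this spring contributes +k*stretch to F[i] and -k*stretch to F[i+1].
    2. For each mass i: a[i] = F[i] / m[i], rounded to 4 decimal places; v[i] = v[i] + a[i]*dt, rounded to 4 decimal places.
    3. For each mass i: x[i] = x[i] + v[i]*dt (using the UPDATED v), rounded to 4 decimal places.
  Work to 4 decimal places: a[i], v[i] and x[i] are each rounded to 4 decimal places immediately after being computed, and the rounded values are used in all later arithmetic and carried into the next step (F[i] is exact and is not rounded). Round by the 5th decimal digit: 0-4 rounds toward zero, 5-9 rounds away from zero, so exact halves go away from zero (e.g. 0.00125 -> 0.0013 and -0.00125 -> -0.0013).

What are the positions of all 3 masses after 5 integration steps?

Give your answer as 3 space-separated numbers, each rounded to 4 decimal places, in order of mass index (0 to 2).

Step 0: x=[2.0000 7.0000 10.0000] v=[0.0000 0.0000 0.0000]
Step 1: x=[2.2500 6.7500 10.0000] v=[1.0000 -1.0000 0.0000]
Step 2: x=[2.6875 6.3438 9.9688] v=[1.7500 -1.6250 -0.1250]
Step 3: x=[3.2071 5.9336 9.8594] v=[2.0782 -1.6407 -0.4375]
Step 4: x=[3.6925 5.6733 9.6343] v=[1.9415 -1.0411 -0.9004]
Step 5: x=[4.0505 5.6606 9.2891] v=[1.4319 -0.0510 -1.3809]

Answer: 4.0505 5.6606 9.2891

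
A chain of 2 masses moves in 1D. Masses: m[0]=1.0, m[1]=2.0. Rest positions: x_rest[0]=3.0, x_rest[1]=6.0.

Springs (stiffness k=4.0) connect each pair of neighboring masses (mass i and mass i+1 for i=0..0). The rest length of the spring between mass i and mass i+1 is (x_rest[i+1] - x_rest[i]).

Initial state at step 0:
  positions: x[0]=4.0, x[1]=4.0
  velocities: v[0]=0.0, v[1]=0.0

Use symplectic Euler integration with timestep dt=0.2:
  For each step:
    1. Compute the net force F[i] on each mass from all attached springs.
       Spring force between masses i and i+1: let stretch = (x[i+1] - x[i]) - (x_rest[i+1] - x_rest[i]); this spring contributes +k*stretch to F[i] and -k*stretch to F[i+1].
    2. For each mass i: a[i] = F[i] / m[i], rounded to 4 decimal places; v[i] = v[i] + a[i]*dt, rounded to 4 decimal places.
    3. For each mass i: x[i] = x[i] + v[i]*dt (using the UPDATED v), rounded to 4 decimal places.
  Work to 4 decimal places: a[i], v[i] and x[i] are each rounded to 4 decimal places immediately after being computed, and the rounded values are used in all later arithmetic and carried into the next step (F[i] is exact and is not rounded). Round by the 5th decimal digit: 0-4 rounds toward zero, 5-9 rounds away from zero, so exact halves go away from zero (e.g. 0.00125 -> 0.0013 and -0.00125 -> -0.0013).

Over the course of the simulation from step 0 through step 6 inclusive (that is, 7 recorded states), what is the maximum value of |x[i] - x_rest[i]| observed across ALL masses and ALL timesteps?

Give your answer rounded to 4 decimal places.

Answer: 3.0570

Derivation:
Step 0: x=[4.0000 4.0000] v=[0.0000 0.0000]
Step 1: x=[3.5200 4.2400] v=[-2.4000 1.2000]
Step 2: x=[2.6752 4.6624] v=[-4.2240 2.1120]
Step 3: x=[1.6684 5.1658] v=[-5.0342 2.5171]
Step 4: x=[0.7411 5.6294] v=[-4.6363 2.3181]
Step 5: x=[0.1160 5.9420] v=[-3.1257 1.5628]
Step 6: x=[-0.0570 6.0285] v=[-0.8649 0.4324]
Max displacement = 3.0570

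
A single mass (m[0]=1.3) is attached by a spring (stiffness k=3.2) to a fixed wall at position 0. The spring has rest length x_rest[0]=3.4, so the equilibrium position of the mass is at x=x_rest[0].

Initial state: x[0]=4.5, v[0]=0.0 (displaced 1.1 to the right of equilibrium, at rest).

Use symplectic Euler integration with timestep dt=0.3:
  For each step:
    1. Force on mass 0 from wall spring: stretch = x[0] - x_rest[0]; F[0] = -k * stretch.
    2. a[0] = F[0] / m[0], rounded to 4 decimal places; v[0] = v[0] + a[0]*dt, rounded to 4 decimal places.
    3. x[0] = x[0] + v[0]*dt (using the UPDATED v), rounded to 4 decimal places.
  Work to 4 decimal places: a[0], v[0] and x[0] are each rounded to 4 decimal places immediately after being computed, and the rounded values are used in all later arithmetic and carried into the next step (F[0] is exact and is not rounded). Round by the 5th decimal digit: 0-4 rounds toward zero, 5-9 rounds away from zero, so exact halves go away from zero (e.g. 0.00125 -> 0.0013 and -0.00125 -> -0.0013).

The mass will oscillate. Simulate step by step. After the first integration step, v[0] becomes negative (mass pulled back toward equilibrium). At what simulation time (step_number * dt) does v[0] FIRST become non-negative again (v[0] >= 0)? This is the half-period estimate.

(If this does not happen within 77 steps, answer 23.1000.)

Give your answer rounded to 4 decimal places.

Step 0: x=[4.5000] v=[0.0000]
Step 1: x=[4.2563] v=[-0.8123]
Step 2: x=[3.8229] v=[-1.4446]
Step 3: x=[3.2958] v=[-1.7569]
Step 4: x=[2.7918] v=[-1.6800]
Step 5: x=[2.4225] v=[-1.2309]
Step 6: x=[2.2698] v=[-0.5090]
Step 7: x=[2.3675] v=[0.3256]
First v>=0 after going negative at step 7, time=2.1000

Answer: 2.1000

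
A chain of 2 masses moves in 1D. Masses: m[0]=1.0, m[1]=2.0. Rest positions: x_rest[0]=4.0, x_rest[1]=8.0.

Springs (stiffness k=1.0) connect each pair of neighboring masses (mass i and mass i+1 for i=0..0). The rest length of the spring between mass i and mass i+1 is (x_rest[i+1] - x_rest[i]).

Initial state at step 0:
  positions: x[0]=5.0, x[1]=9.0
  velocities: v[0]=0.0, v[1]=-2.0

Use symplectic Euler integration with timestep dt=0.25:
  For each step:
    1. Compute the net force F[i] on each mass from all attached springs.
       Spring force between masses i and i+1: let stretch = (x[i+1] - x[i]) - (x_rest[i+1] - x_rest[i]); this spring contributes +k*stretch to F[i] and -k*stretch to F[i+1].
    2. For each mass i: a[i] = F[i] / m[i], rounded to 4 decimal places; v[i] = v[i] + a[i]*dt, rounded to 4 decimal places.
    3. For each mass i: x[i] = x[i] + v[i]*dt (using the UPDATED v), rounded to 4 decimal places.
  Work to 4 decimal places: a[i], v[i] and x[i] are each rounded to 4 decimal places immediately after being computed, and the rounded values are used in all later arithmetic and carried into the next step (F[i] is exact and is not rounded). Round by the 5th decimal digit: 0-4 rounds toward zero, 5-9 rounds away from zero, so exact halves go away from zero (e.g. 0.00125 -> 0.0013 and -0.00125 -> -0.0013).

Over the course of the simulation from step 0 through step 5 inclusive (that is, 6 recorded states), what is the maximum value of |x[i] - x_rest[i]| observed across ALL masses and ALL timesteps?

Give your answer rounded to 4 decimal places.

Step 0: x=[5.0000 9.0000] v=[0.0000 -2.0000]
Step 1: x=[5.0000 8.5000] v=[0.0000 -2.0000]
Step 2: x=[4.9688 8.0156] v=[-0.1250 -1.9375]
Step 3: x=[4.8780 7.5610] v=[-0.3633 -1.8184]
Step 4: x=[4.7049 7.1476] v=[-0.6926 -1.6538]
Step 5: x=[4.4344 6.7828] v=[-1.0819 -1.4591]
Max displacement = 1.2172

Answer: 1.2172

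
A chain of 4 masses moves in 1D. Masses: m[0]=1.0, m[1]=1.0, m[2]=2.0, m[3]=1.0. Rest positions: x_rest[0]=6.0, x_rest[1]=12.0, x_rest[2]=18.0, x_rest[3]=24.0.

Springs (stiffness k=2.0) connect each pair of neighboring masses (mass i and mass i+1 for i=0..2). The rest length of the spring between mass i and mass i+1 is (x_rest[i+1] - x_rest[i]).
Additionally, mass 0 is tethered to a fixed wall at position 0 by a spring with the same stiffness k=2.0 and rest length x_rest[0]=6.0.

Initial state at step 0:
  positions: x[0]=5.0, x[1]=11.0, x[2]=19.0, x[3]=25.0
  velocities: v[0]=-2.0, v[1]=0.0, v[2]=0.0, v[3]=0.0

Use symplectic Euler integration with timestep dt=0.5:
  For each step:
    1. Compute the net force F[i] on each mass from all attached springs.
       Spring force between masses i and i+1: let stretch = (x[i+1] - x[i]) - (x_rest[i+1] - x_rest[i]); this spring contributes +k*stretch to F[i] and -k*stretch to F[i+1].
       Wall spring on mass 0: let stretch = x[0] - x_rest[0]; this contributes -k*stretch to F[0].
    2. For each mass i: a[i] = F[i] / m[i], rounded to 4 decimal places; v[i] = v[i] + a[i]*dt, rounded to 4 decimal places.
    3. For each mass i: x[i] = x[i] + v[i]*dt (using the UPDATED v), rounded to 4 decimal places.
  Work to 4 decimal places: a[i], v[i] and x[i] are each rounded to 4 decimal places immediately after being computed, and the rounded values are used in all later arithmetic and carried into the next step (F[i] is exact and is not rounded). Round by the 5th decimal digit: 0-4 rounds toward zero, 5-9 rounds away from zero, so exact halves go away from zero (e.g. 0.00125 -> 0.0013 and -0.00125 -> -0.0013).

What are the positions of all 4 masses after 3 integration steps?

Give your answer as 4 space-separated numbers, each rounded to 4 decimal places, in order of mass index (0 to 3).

Answer: 7.2500 12.2500 17.8125 24.1250

Derivation:
Step 0: x=[5.0000 11.0000 19.0000 25.0000] v=[-2.0000 0.0000 0.0000 0.0000]
Step 1: x=[4.5000 12.0000 18.5000 25.0000] v=[-1.0000 2.0000 -1.0000 0.0000]
Step 2: x=[5.5000 12.5000 18.0000 24.7500] v=[2.0000 1.0000 -1.0000 -0.5000]
Step 3: x=[7.2500 12.2500 17.8125 24.1250] v=[3.5000 -0.5000 -0.3750 -1.2500]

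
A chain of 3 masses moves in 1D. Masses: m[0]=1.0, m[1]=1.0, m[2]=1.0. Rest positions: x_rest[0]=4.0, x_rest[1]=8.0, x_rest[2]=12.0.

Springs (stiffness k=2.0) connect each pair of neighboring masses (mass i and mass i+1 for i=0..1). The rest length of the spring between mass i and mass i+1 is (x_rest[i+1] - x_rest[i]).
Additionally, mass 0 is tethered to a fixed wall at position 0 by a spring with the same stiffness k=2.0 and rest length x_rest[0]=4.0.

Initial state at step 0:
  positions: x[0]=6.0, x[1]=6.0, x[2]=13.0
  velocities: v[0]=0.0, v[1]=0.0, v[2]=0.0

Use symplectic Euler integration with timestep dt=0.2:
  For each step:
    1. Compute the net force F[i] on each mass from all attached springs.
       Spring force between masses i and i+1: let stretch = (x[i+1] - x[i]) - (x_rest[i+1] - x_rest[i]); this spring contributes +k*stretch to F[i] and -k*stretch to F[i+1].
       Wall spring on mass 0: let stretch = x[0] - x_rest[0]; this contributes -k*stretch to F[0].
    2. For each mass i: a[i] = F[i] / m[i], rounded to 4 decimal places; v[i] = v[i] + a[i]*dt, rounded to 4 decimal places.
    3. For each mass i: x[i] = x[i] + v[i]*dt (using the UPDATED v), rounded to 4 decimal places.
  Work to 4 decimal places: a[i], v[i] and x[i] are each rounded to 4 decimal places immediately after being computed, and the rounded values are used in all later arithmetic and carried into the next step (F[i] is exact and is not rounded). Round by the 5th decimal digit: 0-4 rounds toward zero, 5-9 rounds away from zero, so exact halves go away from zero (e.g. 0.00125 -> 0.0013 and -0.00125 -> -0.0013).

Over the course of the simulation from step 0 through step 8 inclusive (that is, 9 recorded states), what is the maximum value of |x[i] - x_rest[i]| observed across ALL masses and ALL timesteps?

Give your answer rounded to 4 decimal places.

Step 0: x=[6.0000 6.0000 13.0000] v=[0.0000 0.0000 0.0000]
Step 1: x=[5.5200 6.5600 12.7600] v=[-2.4000 2.8000 -1.2000]
Step 2: x=[4.6816 7.5328 12.3440] v=[-4.1920 4.8640 -2.0800]
Step 3: x=[3.6968 8.6624 11.8631] v=[-4.9242 5.6480 -2.4045]
Step 4: x=[2.8135 9.6508 11.4461] v=[-4.4167 4.9420 -2.0848]
Step 5: x=[2.2521 10.2358 11.2055] v=[-2.8072 2.9252 -1.2029]
Step 6: x=[2.1492 10.2597 11.2073] v=[-0.5146 0.1196 0.0092]
Step 7: x=[2.5232 9.7106 11.4533] v=[1.8699 -2.7456 1.2302]
Step 8: x=[3.2703 8.7259 11.8799] v=[3.7356 -4.9235 2.1331]
Max displacement = 2.2597

Answer: 2.2597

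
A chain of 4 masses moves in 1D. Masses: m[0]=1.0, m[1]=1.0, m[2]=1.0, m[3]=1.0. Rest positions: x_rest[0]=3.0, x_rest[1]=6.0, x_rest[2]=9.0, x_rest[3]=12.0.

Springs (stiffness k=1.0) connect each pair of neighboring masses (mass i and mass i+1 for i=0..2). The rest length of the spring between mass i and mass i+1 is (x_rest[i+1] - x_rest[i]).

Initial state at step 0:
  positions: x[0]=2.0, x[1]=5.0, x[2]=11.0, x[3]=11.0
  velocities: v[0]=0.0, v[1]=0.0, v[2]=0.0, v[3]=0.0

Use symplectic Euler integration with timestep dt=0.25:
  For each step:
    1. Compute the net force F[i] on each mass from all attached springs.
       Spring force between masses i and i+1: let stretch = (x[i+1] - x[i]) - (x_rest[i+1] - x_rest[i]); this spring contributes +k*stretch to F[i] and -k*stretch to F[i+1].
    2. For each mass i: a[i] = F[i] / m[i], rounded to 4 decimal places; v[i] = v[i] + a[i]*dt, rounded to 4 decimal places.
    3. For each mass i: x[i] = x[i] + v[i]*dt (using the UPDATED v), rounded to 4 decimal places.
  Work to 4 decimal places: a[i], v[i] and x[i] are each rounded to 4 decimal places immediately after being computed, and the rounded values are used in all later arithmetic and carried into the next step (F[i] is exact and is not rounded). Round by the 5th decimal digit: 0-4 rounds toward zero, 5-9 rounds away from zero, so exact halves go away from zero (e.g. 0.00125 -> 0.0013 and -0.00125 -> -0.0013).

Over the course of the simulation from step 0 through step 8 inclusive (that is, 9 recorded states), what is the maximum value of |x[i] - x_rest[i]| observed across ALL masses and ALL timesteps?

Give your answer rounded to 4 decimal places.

Answer: 2.1319

Derivation:
Step 0: x=[2.0000 5.0000 11.0000 11.0000] v=[0.0000 0.0000 0.0000 0.0000]
Step 1: x=[2.0000 5.1875 10.6250 11.1875] v=[0.0000 0.7500 -1.5000 0.7500]
Step 2: x=[2.0117 5.5156 9.9453 11.5274] v=[0.0469 1.3125 -2.7188 1.3594]
Step 3: x=[2.0549 5.9016 9.0876 11.9559] v=[0.1729 1.5440 -3.4307 1.7139]
Step 4: x=[2.1511 6.2463 8.2101 12.3926] v=[0.3846 1.3788 -3.5101 1.7468]
Step 5: x=[2.3157 6.4578 7.4713 12.7554] v=[0.6584 0.8460 -2.9554 1.4512]
Step 6: x=[2.5517 6.4738 6.9994 12.9755] v=[0.9439 0.0639 -1.8878 0.8802]
Step 7: x=[2.8453 6.2775 6.8681 13.0096] v=[1.1744 -0.7852 -0.5252 0.1362]
Step 8: x=[3.1659 5.9036 7.0837 12.8473] v=[1.2825 -1.4956 0.8625 -0.6492]
Max displacement = 2.1319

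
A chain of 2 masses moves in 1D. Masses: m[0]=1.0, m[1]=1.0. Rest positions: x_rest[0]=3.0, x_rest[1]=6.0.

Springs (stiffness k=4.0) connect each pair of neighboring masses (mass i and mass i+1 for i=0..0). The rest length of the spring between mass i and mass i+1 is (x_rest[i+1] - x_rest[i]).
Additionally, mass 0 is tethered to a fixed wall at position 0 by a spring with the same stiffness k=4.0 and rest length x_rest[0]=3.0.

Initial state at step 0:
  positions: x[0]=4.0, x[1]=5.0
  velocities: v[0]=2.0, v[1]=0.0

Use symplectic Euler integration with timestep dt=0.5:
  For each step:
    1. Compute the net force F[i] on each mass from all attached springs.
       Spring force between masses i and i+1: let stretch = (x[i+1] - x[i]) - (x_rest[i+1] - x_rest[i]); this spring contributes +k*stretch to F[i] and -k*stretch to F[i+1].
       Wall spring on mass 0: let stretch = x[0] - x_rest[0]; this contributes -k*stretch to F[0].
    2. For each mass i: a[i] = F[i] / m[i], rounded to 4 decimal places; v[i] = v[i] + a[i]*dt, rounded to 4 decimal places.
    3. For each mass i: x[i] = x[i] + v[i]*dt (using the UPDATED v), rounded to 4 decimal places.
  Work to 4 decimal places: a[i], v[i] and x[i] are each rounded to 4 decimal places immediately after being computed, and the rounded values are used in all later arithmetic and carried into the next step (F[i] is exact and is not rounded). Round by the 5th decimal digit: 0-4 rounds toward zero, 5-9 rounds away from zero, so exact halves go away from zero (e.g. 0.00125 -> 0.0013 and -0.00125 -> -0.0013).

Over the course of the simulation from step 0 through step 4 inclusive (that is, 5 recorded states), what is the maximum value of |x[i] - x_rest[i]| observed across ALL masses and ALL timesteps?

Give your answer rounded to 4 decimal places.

Step 0: x=[4.0000 5.0000] v=[2.0000 0.0000]
Step 1: x=[2.0000 7.0000] v=[-4.0000 4.0000]
Step 2: x=[3.0000 7.0000] v=[2.0000 0.0000]
Step 3: x=[5.0000 6.0000] v=[4.0000 -2.0000]
Step 4: x=[3.0000 7.0000] v=[-4.0000 2.0000]
Max displacement = 2.0000

Answer: 2.0000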